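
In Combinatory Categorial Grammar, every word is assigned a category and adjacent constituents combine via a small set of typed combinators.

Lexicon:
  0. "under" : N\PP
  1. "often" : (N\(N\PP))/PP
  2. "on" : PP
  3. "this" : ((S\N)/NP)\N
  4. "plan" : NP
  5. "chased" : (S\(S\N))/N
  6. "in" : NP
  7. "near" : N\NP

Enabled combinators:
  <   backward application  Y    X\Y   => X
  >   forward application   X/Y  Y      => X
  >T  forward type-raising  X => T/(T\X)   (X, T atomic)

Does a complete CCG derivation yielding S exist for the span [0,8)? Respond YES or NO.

[0,8] S   <
  [0,5] S\N   >
    [0,4] (S\N)/NP   <
      [0,3] N   <
        [0,1] "under" : N\PP
        [1,3] N\(N\PP)   >
          [1,2] "often" : (N\(N\PP))/PP
          [2,3] "on" : PP
      [3,4] "this" : ((S\N)/NP)\N
    [4,5] "plan" : NP
  [5,8] S\(S\N)   >
    [5,6] "chased" : (S\(S\N))/N
    [6,8] N   <
      [6,7] "in" : NP
      [7,8] "near" : N\NP

YES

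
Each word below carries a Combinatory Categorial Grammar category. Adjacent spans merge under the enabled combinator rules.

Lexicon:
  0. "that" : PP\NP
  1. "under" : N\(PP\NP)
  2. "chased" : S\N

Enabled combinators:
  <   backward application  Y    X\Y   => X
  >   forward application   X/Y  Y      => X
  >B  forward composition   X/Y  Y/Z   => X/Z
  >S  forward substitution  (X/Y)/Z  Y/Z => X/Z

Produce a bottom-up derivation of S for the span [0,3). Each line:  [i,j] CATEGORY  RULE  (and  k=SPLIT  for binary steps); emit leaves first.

[0,3] S   <
  [0,2] N   <
    [0,1] "that" : PP\NP
    [1,2] "under" : N\(PP\NP)
  [2,3] "chased" : S\N

[0,1] PP\NP  lex  "that"
[1,2] N\(PP\NP)  lex  "under"
[0,2] N  <  k=1
[2,3] S\N  lex  "chased"
[0,3] S  <  k=2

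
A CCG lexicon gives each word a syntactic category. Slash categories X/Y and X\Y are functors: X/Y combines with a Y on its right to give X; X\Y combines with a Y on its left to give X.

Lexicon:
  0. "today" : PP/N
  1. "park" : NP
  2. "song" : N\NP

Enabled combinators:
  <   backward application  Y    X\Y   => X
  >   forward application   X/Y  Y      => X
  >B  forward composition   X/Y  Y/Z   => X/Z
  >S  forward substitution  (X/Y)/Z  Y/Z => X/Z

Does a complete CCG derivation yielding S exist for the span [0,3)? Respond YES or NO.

NO

PP/N NP N\NP
CKY chart[0,3] = {PP}; S ∉ chart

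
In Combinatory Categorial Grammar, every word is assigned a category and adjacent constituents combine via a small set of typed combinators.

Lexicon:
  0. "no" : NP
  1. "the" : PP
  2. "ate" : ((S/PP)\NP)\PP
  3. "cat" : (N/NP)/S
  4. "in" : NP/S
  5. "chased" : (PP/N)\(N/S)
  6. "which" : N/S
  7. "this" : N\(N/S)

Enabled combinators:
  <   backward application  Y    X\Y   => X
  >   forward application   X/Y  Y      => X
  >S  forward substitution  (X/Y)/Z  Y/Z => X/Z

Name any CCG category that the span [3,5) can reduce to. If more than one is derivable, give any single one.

N/S

[0,8] S   >
  [0,3] S/PP   <
    [0,1] "no" : NP
    [1,3] (S/PP)\NP   <
      [1,2] "the" : PP
      [2,3] "ate" : ((S/PP)\NP)\PP
  [3,8] PP   >
    [3,6] PP/N   <
      [3,5] N/S   >S
        [3,4] "cat" : (N/NP)/S
        [4,5] "in" : NP/S
      [5,6] "chased" : (PP/N)\(N/S)
    [6,8] N   <
      [6,7] "which" : N/S
      [7,8] "this" : N\(N/S)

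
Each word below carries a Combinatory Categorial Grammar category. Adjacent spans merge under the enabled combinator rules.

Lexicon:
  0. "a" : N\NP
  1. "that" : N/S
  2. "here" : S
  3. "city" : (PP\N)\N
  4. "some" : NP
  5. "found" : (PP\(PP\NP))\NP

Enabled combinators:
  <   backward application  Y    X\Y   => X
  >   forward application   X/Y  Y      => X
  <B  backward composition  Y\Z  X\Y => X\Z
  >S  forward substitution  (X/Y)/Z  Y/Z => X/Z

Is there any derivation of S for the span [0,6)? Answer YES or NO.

NO

N\NP N/S S (PP\N)\N NP (PP\(PP\NP))\NP
CKY chart[0,6] = {PP}; S ∉ chart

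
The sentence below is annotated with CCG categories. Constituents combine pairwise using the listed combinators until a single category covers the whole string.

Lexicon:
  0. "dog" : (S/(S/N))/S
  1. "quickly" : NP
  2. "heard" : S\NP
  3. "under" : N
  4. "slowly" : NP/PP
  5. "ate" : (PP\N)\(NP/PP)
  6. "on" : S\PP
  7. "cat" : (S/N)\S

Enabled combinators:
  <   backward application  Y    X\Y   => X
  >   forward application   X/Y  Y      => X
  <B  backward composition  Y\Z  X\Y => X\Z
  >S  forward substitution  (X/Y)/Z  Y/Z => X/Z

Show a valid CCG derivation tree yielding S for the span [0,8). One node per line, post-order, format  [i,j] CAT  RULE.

[0,8] S   >
  [0,3] S/(S/N)   >
    [0,1] "dog" : (S/(S/N))/S
    [1,3] S   <
      [1,2] "quickly" : NP
      [2,3] "heard" : S\NP
  [3,8] S/N   <
    [3,7] S   <
      [3,6] PP   <
        [3,4] "under" : N
        [4,6] PP\N   <
          [4,5] "slowly" : NP/PP
          [5,6] "ate" : (PP\N)\(NP/PP)
      [6,7] "on" : S\PP
    [7,8] "cat" : (S/N)\S

[0,1] (S/(S/N))/S  lex  "dog"
[1,2] NP  lex  "quickly"
[2,3] S\NP  lex  "heard"
[1,3] S  <  k=2
[0,3] S/(S/N)  >  k=1
[3,4] N  lex  "under"
[4,5] NP/PP  lex  "slowly"
[5,6] (PP\N)\(NP/PP)  lex  "ate"
[4,6] PP\N  <  k=5
[3,6] PP  <  k=4
[6,7] S\PP  lex  "on"
[3,7] S  <  k=6
[7,8] (S/N)\S  lex  "cat"
[3,8] S/N  <  k=7
[0,8] S  >  k=3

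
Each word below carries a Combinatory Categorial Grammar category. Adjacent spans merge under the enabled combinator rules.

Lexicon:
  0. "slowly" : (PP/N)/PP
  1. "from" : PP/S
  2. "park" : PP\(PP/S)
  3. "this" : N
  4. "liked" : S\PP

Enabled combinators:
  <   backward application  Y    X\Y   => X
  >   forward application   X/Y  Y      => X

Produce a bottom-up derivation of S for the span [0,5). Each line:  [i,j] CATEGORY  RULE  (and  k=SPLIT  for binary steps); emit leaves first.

[0,1] (PP/N)/PP  lex  "slowly"
[1,2] PP/S  lex  "from"
[2,3] PP\(PP/S)  lex  "park"
[1,3] PP  <  k=2
[0,3] PP/N  >  k=1
[3,4] N  lex  "this"
[0,4] PP  >  k=3
[4,5] S\PP  lex  "liked"
[0,5] S  <  k=4

[0,5] S   <
  [0,4] PP   >
    [0,3] PP/N   >
      [0,1] "slowly" : (PP/N)/PP
      [1,3] PP   <
        [1,2] "from" : PP/S
        [2,3] "park" : PP\(PP/S)
    [3,4] "this" : N
  [4,5] "liked" : S\PP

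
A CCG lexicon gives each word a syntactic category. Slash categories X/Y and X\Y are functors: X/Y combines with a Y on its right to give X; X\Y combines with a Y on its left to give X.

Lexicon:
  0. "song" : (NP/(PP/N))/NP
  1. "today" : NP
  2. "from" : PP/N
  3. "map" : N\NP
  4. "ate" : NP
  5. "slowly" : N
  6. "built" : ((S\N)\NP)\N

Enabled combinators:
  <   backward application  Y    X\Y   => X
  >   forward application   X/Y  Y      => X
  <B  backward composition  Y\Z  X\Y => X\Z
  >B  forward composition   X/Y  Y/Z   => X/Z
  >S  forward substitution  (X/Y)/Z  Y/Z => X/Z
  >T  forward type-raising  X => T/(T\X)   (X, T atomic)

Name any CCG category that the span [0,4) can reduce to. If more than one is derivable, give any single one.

[0,7] S   <
  [0,4] N   <
    [0,3] NP   >
      [0,2] NP/(PP/N)   >
        [0,1] "song" : (NP/(PP/N))/NP
        [1,2] "today" : NP
      [2,3] "from" : PP/N
    [3,4] "map" : N\NP
  [4,7] S\N   <
    [4,5] "ate" : NP
    [5,7] (S\N)\NP   <
      [5,6] "slowly" : N
      [6,7] "built" : ((S\N)\NP)\N

N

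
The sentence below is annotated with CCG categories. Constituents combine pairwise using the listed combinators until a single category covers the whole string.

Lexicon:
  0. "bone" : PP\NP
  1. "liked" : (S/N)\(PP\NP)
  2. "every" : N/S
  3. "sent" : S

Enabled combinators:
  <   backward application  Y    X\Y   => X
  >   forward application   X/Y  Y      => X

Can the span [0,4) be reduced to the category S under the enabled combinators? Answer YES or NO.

[0,4] S   >
  [0,2] S/N   <
    [0,1] "bone" : PP\NP
    [1,2] "liked" : (S/N)\(PP\NP)
  [2,4] N   >
    [2,3] "every" : N/S
    [3,4] "sent" : S

YES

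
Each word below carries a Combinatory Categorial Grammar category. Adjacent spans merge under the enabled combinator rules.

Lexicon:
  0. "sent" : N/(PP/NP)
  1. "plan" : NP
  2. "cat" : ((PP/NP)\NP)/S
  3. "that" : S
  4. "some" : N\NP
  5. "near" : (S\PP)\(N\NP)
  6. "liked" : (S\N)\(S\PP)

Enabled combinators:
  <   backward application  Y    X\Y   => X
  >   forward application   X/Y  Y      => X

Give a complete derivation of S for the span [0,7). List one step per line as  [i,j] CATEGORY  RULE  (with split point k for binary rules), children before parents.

[0,7] S   <
  [0,4] N   >
    [0,1] "sent" : N/(PP/NP)
    [1,4] PP/NP   <
      [1,2] "plan" : NP
      [2,4] (PP/NP)\NP   >
        [2,3] "cat" : ((PP/NP)\NP)/S
        [3,4] "that" : S
  [4,7] S\N   <
    [4,6] S\PP   <
      [4,5] "some" : N\NP
      [5,6] "near" : (S\PP)\(N\NP)
    [6,7] "liked" : (S\N)\(S\PP)

[0,1] N/(PP/NP)  lex  "sent"
[1,2] NP  lex  "plan"
[2,3] ((PP/NP)\NP)/S  lex  "cat"
[3,4] S  lex  "that"
[2,4] (PP/NP)\NP  >  k=3
[1,4] PP/NP  <  k=2
[0,4] N  >  k=1
[4,5] N\NP  lex  "some"
[5,6] (S\PP)\(N\NP)  lex  "near"
[4,6] S\PP  <  k=5
[6,7] (S\N)\(S\PP)  lex  "liked"
[4,7] S\N  <  k=6
[0,7] S  <  k=4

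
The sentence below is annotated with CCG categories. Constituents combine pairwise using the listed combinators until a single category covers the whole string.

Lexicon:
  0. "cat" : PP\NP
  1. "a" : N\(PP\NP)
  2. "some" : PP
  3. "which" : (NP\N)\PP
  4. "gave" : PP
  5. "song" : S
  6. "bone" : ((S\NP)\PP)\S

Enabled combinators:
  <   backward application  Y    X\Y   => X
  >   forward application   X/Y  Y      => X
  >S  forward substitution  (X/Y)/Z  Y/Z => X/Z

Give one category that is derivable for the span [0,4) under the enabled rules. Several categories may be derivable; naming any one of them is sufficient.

[0,7] S   <
  [0,4] NP   <
    [0,2] N   <
      [0,1] "cat" : PP\NP
      [1,2] "a" : N\(PP\NP)
    [2,4] NP\N   <
      [2,3] "some" : PP
      [3,4] "which" : (NP\N)\PP
  [4,7] S\NP   <
    [4,5] "gave" : PP
    [5,7] (S\NP)\PP   <
      [5,6] "song" : S
      [6,7] "bone" : ((S\NP)\PP)\S

NP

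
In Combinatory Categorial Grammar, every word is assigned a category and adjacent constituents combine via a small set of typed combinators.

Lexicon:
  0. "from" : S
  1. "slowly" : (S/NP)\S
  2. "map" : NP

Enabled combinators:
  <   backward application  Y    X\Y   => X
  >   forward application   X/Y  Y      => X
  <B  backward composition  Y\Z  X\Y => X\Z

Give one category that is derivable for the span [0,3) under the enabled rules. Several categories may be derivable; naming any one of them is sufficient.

[0,3] S   >
  [0,2] S/NP   <
    [0,1] "from" : S
    [1,2] "slowly" : (S/NP)\S
  [2,3] "map" : NP

S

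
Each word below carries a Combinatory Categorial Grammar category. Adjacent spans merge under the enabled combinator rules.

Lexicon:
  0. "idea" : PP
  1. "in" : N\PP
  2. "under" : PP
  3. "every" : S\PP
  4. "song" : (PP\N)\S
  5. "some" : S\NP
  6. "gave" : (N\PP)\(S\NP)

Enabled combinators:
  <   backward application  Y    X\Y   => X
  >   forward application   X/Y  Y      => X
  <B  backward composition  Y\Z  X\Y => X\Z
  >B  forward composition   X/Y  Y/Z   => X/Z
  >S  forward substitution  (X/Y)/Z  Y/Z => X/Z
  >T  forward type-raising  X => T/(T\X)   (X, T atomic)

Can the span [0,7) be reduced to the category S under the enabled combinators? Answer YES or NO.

NO

PP N\PP PP S\PP (PP\N)\S S\NP (N\PP)\(S\NP)
CKY chart[0,7] = {N, N/(N\N), NP/(NP\N), PP/(PP\N), S/(S\N)}; S ∉ chart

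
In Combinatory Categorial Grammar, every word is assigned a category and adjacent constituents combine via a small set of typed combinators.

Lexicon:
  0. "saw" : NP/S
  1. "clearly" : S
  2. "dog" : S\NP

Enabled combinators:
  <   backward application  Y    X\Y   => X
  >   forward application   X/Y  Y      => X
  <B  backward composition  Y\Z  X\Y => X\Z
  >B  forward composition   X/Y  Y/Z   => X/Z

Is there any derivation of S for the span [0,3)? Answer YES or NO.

YES

[0,3] S   <
  [0,2] NP   >
    [0,1] "saw" : NP/S
    [1,2] "clearly" : S
  [2,3] "dog" : S\NP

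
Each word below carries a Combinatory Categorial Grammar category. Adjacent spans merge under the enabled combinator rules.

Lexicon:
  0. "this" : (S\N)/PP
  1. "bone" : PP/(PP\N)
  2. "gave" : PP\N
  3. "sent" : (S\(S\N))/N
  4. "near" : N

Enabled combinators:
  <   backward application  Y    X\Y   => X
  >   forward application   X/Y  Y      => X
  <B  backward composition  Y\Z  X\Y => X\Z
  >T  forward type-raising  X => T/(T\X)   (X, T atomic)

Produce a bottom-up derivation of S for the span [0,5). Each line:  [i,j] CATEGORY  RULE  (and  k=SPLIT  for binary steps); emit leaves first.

[0,5] S   <
  [0,3] S\N   >
    [0,1] "this" : (S\N)/PP
    [1,3] PP   >
      [1,2] "bone" : PP/(PP\N)
      [2,3] "gave" : PP\N
  [3,5] S\(S\N)   >
    [3,4] "sent" : (S\(S\N))/N
    [4,5] "near" : N

[0,1] (S\N)/PP  lex  "this"
[1,2] PP/(PP\N)  lex  "bone"
[2,3] PP\N  lex  "gave"
[1,3] PP  >  k=2
[0,3] S\N  >  k=1
[3,4] (S\(S\N))/N  lex  "sent"
[4,5] N  lex  "near"
[3,5] S\(S\N)  >  k=4
[0,5] S  <  k=3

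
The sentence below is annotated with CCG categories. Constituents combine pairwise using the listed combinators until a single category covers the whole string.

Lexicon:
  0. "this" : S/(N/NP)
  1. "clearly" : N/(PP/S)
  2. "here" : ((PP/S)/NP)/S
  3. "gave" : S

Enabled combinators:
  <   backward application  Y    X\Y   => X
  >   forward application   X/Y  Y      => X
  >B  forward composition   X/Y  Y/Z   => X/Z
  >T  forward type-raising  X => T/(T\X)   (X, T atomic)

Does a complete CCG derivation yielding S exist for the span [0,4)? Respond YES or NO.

[0,4] S   >
  [0,1] "this" : S/(N/NP)
  [1,4] N/NP   >B
    [1,2] "clearly" : N/(PP/S)
    [2,4] (PP/S)/NP   >
      [2,3] "here" : ((PP/S)/NP)/S
      [3,4] "gave" : S

YES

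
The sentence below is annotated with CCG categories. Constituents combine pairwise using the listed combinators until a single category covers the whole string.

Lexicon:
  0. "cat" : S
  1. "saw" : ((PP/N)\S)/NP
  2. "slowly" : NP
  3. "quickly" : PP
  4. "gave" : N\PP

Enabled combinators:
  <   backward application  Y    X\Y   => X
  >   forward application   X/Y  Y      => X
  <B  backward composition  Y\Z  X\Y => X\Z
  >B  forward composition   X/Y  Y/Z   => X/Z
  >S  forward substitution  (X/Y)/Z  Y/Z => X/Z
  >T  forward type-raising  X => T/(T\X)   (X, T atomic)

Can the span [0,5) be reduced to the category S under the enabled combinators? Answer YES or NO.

S ((PP/N)\S)/NP NP PP N\PP
CKY chart[0,5] = {N/(N\PP), NP/(NP\PP), PP, PP/(N\N), PP/(PP\PP), S/(S\PP)}; S ∉ chart

NO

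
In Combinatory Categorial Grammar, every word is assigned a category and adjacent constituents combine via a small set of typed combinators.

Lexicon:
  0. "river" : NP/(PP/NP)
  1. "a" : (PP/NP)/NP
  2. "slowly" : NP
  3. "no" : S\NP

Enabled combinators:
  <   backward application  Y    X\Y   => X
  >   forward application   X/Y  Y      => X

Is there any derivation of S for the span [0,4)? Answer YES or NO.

[0,4] S   <
  [0,3] NP   >
    [0,1] "river" : NP/(PP/NP)
    [1,3] PP/NP   >
      [1,2] "a" : (PP/NP)/NP
      [2,3] "slowly" : NP
  [3,4] "no" : S\NP

YES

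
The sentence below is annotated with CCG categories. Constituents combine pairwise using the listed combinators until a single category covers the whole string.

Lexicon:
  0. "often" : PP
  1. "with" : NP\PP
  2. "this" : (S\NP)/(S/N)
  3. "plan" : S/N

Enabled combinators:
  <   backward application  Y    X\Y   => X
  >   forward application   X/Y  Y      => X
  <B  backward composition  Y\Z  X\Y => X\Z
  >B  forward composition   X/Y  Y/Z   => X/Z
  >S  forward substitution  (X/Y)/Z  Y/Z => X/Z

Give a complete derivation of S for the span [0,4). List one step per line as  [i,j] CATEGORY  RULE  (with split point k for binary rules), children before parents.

[0,4] S   <
  [0,2] NP   <
    [0,1] "often" : PP
    [1,2] "with" : NP\PP
  [2,4] S\NP   >
    [2,3] "this" : (S\NP)/(S/N)
    [3,4] "plan" : S/N

[0,1] PP  lex  "often"
[1,2] NP\PP  lex  "with"
[0,2] NP  <  k=1
[2,3] (S\NP)/(S/N)  lex  "this"
[3,4] S/N  lex  "plan"
[2,4] S\NP  >  k=3
[0,4] S  <  k=2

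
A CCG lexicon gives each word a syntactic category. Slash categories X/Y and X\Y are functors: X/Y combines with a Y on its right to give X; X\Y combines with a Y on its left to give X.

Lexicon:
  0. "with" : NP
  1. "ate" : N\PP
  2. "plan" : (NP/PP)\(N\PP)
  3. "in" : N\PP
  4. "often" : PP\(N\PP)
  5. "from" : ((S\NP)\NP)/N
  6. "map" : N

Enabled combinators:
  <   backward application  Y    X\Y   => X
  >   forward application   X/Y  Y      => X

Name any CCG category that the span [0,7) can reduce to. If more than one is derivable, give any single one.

[0,7] S   <
  [0,1] "with" : NP
  [1,7] S\NP   <
    [1,5] NP   >
      [1,3] NP/PP   <
        [1,2] "ate" : N\PP
        [2,3] "plan" : (NP/PP)\(N\PP)
      [3,5] PP   <
        [3,4] "in" : N\PP
        [4,5] "often" : PP\(N\PP)
    [5,7] (S\NP)\NP   >
      [5,6] "from" : ((S\NP)\NP)/N
      [6,7] "map" : N

S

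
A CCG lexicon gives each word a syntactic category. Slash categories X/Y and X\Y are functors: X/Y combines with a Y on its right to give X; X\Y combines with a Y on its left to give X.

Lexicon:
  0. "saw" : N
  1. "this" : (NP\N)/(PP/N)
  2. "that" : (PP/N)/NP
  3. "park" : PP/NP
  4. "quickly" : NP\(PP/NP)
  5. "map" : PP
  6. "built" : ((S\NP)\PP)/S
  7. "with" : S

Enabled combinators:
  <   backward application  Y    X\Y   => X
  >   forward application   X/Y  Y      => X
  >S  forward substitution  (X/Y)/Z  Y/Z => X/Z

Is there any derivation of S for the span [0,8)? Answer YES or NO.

YES

[0,8] S   <
  [0,5] NP   <
    [0,1] "saw" : N
    [1,5] NP\N   >
      [1,2] "this" : (NP\N)/(PP/N)
      [2,5] PP/N   >
        [2,3] "that" : (PP/N)/NP
        [3,5] NP   <
          [3,4] "park" : PP/NP
          [4,5] "quickly" : NP\(PP/NP)
  [5,8] S\NP   <
    [5,6] "map" : PP
    [6,8] (S\NP)\PP   >
      [6,7] "built" : ((S\NP)\PP)/S
      [7,8] "with" : S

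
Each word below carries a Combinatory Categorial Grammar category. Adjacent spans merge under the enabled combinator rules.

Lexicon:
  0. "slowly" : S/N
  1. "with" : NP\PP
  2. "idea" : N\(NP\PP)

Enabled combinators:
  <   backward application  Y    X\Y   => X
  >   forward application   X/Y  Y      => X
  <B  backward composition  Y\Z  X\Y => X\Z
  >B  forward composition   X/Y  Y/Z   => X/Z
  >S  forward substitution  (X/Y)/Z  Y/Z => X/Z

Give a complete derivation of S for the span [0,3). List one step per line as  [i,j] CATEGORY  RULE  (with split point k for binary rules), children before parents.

[0,1] S/N  lex  "slowly"
[1,2] NP\PP  lex  "with"
[2,3] N\(NP\PP)  lex  "idea"
[1,3] N  <  k=2
[0,3] S  >  k=1

[0,3] S   >
  [0,1] "slowly" : S/N
  [1,3] N   <
    [1,2] "with" : NP\PP
    [2,3] "idea" : N\(NP\PP)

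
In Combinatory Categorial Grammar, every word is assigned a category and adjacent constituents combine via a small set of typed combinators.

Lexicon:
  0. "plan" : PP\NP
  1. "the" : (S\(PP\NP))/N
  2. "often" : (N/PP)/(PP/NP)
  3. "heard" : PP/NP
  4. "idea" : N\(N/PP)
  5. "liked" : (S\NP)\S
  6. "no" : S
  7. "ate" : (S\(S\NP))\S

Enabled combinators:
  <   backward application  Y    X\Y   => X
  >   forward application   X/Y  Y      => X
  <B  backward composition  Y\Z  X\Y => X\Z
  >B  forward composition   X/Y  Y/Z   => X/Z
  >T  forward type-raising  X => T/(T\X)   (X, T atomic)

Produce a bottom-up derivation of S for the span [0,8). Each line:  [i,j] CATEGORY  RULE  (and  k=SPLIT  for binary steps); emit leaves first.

[0,1] PP\NP  lex  "plan"
[1,2] (S\(PP\NP))/N  lex  "the"
[2,3] (N/PP)/(PP/NP)  lex  "often"
[3,4] PP/NP  lex  "heard"
[2,4] N/PP  >  k=3
[4,5] N\(N/PP)  lex  "idea"
[2,5] N  <  k=4
[1,5] S\(PP\NP)  >  k=2
[0,5] S  <  k=1
[5,6] (S\NP)\S  lex  "liked"
[0,6] S\NP  <  k=5
[6,7] S  lex  "no"
[7,8] (S\(S\NP))\S  lex  "ate"
[6,8] S\(S\NP)  <  k=7
[0,8] S  <  k=6

[0,8] S   <
  [0,6] S\NP   <
    [0,5] S   <
      [0,1] "plan" : PP\NP
      [1,5] S\(PP\NP)   >
        [1,2] "the" : (S\(PP\NP))/N
        [2,5] N   <
          [2,4] N/PP   >
            [2,3] "often" : (N/PP)/(PP/NP)
            [3,4] "heard" : PP/NP
          [4,5] "idea" : N\(N/PP)
    [5,6] "liked" : (S\NP)\S
  [6,8] S\(S\NP)   <
    [6,7] "no" : S
    [7,8] "ate" : (S\(S\NP))\S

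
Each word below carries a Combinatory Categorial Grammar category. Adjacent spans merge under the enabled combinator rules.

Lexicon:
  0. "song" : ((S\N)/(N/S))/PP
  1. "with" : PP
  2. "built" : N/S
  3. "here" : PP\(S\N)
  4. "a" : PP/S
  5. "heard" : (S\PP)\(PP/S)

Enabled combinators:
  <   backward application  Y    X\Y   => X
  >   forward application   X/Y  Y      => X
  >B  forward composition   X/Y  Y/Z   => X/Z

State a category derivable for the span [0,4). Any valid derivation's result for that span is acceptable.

[0,6] S   <
  [0,4] PP   <
    [0,3] S\N   >
      [0,2] (S\N)/(N/S)   >
        [0,1] "song" : ((S\N)/(N/S))/PP
        [1,2] "with" : PP
      [2,3] "built" : N/S
    [3,4] "here" : PP\(S\N)
  [4,6] S\PP   <
    [4,5] "a" : PP/S
    [5,6] "heard" : (S\PP)\(PP/S)

PP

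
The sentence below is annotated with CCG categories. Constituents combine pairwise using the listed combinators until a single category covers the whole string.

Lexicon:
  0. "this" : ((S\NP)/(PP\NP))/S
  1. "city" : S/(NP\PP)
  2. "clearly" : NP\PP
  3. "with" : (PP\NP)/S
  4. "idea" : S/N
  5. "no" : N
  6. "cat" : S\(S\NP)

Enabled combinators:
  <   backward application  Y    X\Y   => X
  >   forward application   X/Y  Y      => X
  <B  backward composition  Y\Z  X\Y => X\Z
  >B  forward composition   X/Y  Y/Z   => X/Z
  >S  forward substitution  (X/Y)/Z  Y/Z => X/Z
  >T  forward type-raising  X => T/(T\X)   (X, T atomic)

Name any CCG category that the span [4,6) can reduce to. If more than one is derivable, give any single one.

[0,7] S   <
  [0,6] S\NP   >
    [0,3] (S\NP)/(PP\NP)   >
      [0,1] "this" : ((S\NP)/(PP\NP))/S
      [1,3] S   >
        [1,2] "city" : S/(NP\PP)
        [2,3] "clearly" : NP\PP
    [3,6] PP\NP   >
      [3,4] "with" : (PP\NP)/S
      [4,6] S   >
        [4,5] "idea" : S/N
        [5,6] "no" : N
  [6,7] "cat" : S\(S\NP)

S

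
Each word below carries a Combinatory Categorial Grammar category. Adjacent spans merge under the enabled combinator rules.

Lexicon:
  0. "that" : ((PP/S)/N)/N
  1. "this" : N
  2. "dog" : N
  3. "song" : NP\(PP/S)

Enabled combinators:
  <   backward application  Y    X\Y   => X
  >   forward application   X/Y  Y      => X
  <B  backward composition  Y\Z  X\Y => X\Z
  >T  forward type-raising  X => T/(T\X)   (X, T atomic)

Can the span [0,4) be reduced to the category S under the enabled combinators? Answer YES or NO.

((PP/S)/N)/N N N NP\(PP/S)
CKY chart[0,4] = {N/(N\NP), NP, NP/(NP\NP), PP/(PP\NP), S/(S\NP)}; S ∉ chart

NO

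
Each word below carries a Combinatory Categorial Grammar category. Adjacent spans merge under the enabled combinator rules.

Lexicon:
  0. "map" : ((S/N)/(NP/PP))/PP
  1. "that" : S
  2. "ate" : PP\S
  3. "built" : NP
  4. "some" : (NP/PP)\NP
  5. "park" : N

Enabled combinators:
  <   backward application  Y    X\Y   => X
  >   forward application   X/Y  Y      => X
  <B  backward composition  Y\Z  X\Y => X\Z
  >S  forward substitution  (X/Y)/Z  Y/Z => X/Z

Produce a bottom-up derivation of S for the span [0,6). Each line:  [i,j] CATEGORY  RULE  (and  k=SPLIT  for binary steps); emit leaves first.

[0,6] S   >
  [0,5] S/N   >
    [0,3] (S/N)/(NP/PP)   >
      [0,1] "map" : ((S/N)/(NP/PP))/PP
      [1,3] PP   <
        [1,2] "that" : S
        [2,3] "ate" : PP\S
    [3,5] NP/PP   <
      [3,4] "built" : NP
      [4,5] "some" : (NP/PP)\NP
  [5,6] "park" : N

[0,1] ((S/N)/(NP/PP))/PP  lex  "map"
[1,2] S  lex  "that"
[2,3] PP\S  lex  "ate"
[1,3] PP  <  k=2
[0,3] (S/N)/(NP/PP)  >  k=1
[3,4] NP  lex  "built"
[4,5] (NP/PP)\NP  lex  "some"
[3,5] NP/PP  <  k=4
[0,5] S/N  >  k=3
[5,6] N  lex  "park"
[0,6] S  >  k=5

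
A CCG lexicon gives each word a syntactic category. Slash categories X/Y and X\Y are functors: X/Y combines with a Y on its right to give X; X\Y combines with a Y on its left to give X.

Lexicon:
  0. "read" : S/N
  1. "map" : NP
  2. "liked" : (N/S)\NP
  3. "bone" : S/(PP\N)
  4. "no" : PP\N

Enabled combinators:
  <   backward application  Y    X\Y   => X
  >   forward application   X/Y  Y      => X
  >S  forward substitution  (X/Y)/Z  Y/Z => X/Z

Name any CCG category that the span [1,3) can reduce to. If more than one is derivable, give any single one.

[0,5] S   >
  [0,1] "read" : S/N
  [1,5] N   >
    [1,3] N/S   <
      [1,2] "map" : NP
      [2,3] "liked" : (N/S)\NP
    [3,5] S   >
      [3,4] "bone" : S/(PP\N)
      [4,5] "no" : PP\N

N/S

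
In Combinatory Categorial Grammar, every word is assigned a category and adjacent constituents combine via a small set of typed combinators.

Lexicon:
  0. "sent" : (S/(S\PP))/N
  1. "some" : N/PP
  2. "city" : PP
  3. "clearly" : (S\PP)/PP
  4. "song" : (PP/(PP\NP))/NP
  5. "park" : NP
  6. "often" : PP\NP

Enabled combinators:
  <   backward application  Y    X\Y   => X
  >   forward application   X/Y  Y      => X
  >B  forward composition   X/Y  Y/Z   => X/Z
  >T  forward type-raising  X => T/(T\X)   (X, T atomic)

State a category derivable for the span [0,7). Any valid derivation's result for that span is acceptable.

[0,7] S   >
  [0,3] S/(S\PP)   >
    [0,1] "sent" : (S/(S\PP))/N
    [1,3] N   >
      [1,2] "some" : N/PP
      [2,3] "city" : PP
  [3,7] S\PP   >
    [3,4] "clearly" : (S\PP)/PP
    [4,7] PP   >
      [4,6] PP/(PP\NP)   >
        [4,5] "song" : (PP/(PP\NP))/NP
        [5,6] "park" : NP
      [6,7] "often" : PP\NP

S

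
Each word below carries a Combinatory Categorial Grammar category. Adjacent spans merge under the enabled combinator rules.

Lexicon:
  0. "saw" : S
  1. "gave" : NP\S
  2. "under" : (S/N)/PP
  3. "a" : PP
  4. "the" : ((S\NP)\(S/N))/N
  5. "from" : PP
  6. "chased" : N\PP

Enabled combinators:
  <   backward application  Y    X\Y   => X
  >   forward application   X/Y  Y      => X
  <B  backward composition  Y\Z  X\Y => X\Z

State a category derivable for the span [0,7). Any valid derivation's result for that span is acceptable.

[0,7] S   <
  [0,2] NP   <
    [0,1] "saw" : S
    [1,2] "gave" : NP\S
  [2,7] S\NP   <
    [2,4] S/N   >
      [2,3] "under" : (S/N)/PP
      [3,4] "a" : PP
    [4,7] (S\NP)\(S/N)   >
      [4,5] "the" : ((S\NP)\(S/N))/N
      [5,7] N   <
        [5,6] "from" : PP
        [6,7] "chased" : N\PP

S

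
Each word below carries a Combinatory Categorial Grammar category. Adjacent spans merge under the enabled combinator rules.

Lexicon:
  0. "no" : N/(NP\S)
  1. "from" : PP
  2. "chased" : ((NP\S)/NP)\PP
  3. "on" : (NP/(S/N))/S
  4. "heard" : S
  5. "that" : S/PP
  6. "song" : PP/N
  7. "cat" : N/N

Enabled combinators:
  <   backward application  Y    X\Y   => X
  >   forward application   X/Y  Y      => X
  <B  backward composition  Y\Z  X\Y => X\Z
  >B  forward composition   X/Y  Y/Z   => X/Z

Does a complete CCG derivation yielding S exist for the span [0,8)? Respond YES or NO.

N/(NP\S) PP ((NP\S)/NP)\PP (NP/(S/N))/S S S/PP PP/N N/N
CKY chart[0,8] = {N}; S ∉ chart

NO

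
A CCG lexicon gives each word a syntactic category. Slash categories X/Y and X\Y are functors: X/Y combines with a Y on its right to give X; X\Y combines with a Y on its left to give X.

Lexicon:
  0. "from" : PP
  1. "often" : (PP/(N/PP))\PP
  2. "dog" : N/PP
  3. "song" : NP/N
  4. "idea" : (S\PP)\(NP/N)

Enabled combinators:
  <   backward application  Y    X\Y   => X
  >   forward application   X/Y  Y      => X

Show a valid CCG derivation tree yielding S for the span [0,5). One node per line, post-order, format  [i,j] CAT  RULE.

[0,1] PP  lex  "from"
[1,2] (PP/(N/PP))\PP  lex  "often"
[0,2] PP/(N/PP)  <  k=1
[2,3] N/PP  lex  "dog"
[0,3] PP  >  k=2
[3,4] NP/N  lex  "song"
[4,5] (S\PP)\(NP/N)  lex  "idea"
[3,5] S\PP  <  k=4
[0,5] S  <  k=3

[0,5] S   <
  [0,3] PP   >
    [0,2] PP/(N/PP)   <
      [0,1] "from" : PP
      [1,2] "often" : (PP/(N/PP))\PP
    [2,3] "dog" : N/PP
  [3,5] S\PP   <
    [3,4] "song" : NP/N
    [4,5] "idea" : (S\PP)\(NP/N)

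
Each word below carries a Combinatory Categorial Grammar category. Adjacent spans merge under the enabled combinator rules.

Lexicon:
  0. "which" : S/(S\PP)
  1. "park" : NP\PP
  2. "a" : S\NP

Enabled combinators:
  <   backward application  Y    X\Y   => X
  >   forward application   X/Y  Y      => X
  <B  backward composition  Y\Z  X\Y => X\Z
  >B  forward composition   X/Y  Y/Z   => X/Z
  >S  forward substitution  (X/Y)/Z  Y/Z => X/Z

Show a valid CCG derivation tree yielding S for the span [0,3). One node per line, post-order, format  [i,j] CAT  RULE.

[0,3] S   >
  [0,1] "which" : S/(S\PP)
  [1,3] S\PP   <B
    [1,2] "park" : NP\PP
    [2,3] "a" : S\NP

[0,1] S/(S\PP)  lex  "which"
[1,2] NP\PP  lex  "park"
[2,3] S\NP  lex  "a"
[1,3] S\PP  <B  k=2
[0,3] S  >  k=1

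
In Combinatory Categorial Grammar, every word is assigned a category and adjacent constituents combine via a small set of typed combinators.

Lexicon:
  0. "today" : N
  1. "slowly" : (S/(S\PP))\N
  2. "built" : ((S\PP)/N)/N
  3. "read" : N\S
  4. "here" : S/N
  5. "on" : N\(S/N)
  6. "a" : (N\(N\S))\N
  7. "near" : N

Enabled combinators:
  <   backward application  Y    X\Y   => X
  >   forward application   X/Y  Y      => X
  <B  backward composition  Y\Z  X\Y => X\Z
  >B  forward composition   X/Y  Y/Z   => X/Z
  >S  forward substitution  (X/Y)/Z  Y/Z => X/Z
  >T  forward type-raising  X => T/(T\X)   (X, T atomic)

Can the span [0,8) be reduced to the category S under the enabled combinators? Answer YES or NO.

YES

[0,8] S   >
  [0,2] S/(S\PP)   <
    [0,1] "today" : N
    [1,2] "slowly" : (S/(S\PP))\N
  [2,8] S\PP   >
    [2,7] (S\PP)/N   >
      [2,3] "built" : ((S\PP)/N)/N
      [3,7] N   <
        [3,4] "read" : N\S
        [4,7] N\(N\S)   <
          [4,6] N   <
            [4,5] "here" : S/N
            [5,6] "on" : N\(S/N)
          [6,7] "a" : (N\(N\S))\N
    [7,8] "near" : N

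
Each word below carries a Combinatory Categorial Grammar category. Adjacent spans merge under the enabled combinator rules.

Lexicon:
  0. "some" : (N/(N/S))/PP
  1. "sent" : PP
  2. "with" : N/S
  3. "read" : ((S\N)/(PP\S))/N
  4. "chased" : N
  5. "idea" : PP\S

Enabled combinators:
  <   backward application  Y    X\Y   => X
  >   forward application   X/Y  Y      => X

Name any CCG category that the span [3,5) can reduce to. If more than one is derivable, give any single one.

[0,6] S   <
  [0,3] N   >
    [0,2] N/(N/S)   >
      [0,1] "some" : (N/(N/S))/PP
      [1,2] "sent" : PP
    [2,3] "with" : N/S
  [3,6] S\N   >
    [3,5] (S\N)/(PP\S)   >
      [3,4] "read" : ((S\N)/(PP\S))/N
      [4,5] "chased" : N
    [5,6] "idea" : PP\S

(S\N)/(PP\S)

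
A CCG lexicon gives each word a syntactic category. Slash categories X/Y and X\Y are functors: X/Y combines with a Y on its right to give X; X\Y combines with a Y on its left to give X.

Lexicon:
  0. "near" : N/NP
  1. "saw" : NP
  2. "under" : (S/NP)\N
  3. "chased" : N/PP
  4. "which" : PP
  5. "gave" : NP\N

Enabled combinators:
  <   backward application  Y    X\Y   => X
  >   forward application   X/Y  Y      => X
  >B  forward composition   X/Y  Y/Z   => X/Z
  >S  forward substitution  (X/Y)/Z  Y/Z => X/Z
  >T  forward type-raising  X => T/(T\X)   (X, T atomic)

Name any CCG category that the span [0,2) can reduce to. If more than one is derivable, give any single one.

N

[0,6] S   >
  [0,3] S/NP   <
    [0,2] N   >
      [0,1] "near" : N/NP
      [1,2] "saw" : NP
    [2,3] "under" : (S/NP)\N
  [3,6] NP   <
    [3,5] N   >
      [3,4] "chased" : N/PP
      [4,5] "which" : PP
    [5,6] "gave" : NP\N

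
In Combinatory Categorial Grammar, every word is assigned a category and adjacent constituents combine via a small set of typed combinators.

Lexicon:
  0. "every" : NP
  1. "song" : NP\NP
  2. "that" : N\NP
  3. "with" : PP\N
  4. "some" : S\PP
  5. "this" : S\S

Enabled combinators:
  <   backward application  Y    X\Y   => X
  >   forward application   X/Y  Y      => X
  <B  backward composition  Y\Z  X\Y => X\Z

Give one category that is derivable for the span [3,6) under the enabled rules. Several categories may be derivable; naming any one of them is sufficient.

[0,6] S   <
  [0,3] N   <
    [0,1] "every" : NP
    [1,3] N\NP   <B
      [1,2] "song" : NP\NP
      [2,3] "that" : N\NP
  [3,6] S\N   <B
    [3,4] "with" : PP\N
    [4,6] S\PP   <B
      [4,5] "some" : S\PP
      [5,6] "this" : S\S

S\N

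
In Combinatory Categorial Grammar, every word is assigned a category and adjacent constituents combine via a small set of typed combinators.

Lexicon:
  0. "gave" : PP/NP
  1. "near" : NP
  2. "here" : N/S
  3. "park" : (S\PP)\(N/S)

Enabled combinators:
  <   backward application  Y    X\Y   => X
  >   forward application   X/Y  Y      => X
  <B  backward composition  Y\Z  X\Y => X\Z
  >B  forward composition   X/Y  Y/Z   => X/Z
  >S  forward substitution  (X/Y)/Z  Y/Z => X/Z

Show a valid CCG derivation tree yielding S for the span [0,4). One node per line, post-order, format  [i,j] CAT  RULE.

[0,4] S   <
  [0,2] PP   >
    [0,1] "gave" : PP/NP
    [1,2] "near" : NP
  [2,4] S\PP   <
    [2,3] "here" : N/S
    [3,4] "park" : (S\PP)\(N/S)

[0,1] PP/NP  lex  "gave"
[1,2] NP  lex  "near"
[0,2] PP  >  k=1
[2,3] N/S  lex  "here"
[3,4] (S\PP)\(N/S)  lex  "park"
[2,4] S\PP  <  k=3
[0,4] S  <  k=2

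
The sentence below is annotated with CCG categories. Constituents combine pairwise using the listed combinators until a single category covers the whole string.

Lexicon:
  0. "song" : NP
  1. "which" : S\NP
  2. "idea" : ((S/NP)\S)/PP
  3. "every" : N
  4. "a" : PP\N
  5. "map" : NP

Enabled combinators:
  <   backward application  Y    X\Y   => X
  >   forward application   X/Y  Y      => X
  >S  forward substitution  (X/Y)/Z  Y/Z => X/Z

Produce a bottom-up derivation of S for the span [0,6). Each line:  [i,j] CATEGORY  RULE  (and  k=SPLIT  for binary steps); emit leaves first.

[0,6] S   >
  [0,5] S/NP   <
    [0,2] S   <
      [0,1] "song" : NP
      [1,2] "which" : S\NP
    [2,5] (S/NP)\S   >
      [2,3] "idea" : ((S/NP)\S)/PP
      [3,5] PP   <
        [3,4] "every" : N
        [4,5] "a" : PP\N
  [5,6] "map" : NP

[0,1] NP  lex  "song"
[1,2] S\NP  lex  "which"
[0,2] S  <  k=1
[2,3] ((S/NP)\S)/PP  lex  "idea"
[3,4] N  lex  "every"
[4,5] PP\N  lex  "a"
[3,5] PP  <  k=4
[2,5] (S/NP)\S  >  k=3
[0,5] S/NP  <  k=2
[5,6] NP  lex  "map"
[0,6] S  >  k=5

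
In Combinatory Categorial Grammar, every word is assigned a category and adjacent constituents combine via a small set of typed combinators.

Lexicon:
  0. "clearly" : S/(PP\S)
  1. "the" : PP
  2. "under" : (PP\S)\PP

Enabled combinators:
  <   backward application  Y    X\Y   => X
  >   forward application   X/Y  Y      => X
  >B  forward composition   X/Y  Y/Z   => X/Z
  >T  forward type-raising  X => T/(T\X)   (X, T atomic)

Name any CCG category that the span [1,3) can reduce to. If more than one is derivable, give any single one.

PP\S

[0,3] S   >
  [0,1] "clearly" : S/(PP\S)
  [1,3] PP\S   <
    [1,2] "the" : PP
    [2,3] "under" : (PP\S)\PP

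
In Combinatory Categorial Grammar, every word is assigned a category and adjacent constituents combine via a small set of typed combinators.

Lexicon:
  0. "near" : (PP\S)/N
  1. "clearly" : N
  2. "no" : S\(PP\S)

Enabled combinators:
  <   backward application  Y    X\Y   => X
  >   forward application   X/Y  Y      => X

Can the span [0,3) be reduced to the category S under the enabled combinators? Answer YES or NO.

YES

[0,3] S   <
  [0,2] PP\S   >
    [0,1] "near" : (PP\S)/N
    [1,2] "clearly" : N
  [2,3] "no" : S\(PP\S)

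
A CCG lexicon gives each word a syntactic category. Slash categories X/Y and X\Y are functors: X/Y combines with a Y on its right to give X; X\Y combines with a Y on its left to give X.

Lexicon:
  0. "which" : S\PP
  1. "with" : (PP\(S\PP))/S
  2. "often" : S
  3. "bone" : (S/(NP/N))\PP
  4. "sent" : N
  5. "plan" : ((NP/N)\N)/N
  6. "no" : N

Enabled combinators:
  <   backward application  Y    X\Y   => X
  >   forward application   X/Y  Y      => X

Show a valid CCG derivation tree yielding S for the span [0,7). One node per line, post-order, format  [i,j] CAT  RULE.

[0,7] S   >
  [0,4] S/(NP/N)   <
    [0,3] PP   <
      [0,1] "which" : S\PP
      [1,3] PP\(S\PP)   >
        [1,2] "with" : (PP\(S\PP))/S
        [2,3] "often" : S
    [3,4] "bone" : (S/(NP/N))\PP
  [4,7] NP/N   <
    [4,5] "sent" : N
    [5,7] (NP/N)\N   >
      [5,6] "plan" : ((NP/N)\N)/N
      [6,7] "no" : N

[0,1] S\PP  lex  "which"
[1,2] (PP\(S\PP))/S  lex  "with"
[2,3] S  lex  "often"
[1,3] PP\(S\PP)  >  k=2
[0,3] PP  <  k=1
[3,4] (S/(NP/N))\PP  lex  "bone"
[0,4] S/(NP/N)  <  k=3
[4,5] N  lex  "sent"
[5,6] ((NP/N)\N)/N  lex  "plan"
[6,7] N  lex  "no"
[5,7] (NP/N)\N  >  k=6
[4,7] NP/N  <  k=5
[0,7] S  >  k=4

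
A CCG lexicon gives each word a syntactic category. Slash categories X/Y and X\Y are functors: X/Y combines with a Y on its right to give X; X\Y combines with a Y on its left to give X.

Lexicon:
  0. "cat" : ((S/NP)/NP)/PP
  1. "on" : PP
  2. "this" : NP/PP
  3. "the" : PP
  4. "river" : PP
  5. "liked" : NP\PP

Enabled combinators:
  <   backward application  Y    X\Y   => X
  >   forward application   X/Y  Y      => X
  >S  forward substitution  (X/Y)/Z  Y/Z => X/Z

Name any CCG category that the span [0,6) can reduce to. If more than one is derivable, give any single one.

[0,6] S   >
  [0,4] S/NP   >
    [0,2] (S/NP)/NP   >
      [0,1] "cat" : ((S/NP)/NP)/PP
      [1,2] "on" : PP
    [2,4] NP   >
      [2,3] "this" : NP/PP
      [3,4] "the" : PP
  [4,6] NP   <
    [4,5] "river" : PP
    [5,6] "liked" : NP\PP

S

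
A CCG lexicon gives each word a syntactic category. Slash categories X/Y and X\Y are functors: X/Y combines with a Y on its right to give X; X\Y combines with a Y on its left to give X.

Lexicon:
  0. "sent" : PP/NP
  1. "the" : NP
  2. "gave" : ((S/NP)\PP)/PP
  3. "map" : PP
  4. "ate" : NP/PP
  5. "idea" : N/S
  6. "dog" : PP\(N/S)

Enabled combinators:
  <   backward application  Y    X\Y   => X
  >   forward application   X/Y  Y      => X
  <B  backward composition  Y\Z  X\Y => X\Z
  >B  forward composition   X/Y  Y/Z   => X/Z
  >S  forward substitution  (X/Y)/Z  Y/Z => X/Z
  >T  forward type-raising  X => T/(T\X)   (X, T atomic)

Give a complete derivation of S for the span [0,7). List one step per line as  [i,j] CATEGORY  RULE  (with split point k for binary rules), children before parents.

[0,1] PP/NP  lex  "sent"
[1,2] NP  lex  "the"
[0,2] PP  >  k=1
[2,3] ((S/NP)\PP)/PP  lex  "gave"
[3,4] PP  lex  "map"
[2,4] (S/NP)\PP  >  k=3
[0,4] S/NP  <  k=2
[4,5] NP/PP  lex  "ate"
[5,6] N/S  lex  "idea"
[6,7] PP\(N/S)  lex  "dog"
[5,7] PP  <  k=6
[4,7] NP  >  k=5
[0,7] S  >  k=4

[0,7] S   >
  [0,4] S/NP   <
    [0,2] PP   >
      [0,1] "sent" : PP/NP
      [1,2] "the" : NP
    [2,4] (S/NP)\PP   >
      [2,3] "gave" : ((S/NP)\PP)/PP
      [3,4] "map" : PP
  [4,7] NP   >
    [4,5] "ate" : NP/PP
    [5,7] PP   <
      [5,6] "idea" : N/S
      [6,7] "dog" : PP\(N/S)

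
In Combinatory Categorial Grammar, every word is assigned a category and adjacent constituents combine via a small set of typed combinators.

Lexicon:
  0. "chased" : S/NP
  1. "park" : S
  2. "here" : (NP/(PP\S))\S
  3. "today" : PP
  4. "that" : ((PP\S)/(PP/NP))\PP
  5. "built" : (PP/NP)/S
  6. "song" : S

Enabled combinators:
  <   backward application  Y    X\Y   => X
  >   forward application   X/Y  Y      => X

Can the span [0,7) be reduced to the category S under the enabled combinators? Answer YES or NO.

[0,7] S   >
  [0,1] "chased" : S/NP
  [1,7] NP   >
    [1,3] NP/(PP\S)   <
      [1,2] "park" : S
      [2,3] "here" : (NP/(PP\S))\S
    [3,7] PP\S   >
      [3,5] (PP\S)/(PP/NP)   <
        [3,4] "today" : PP
        [4,5] "that" : ((PP\S)/(PP/NP))\PP
      [5,7] PP/NP   >
        [5,6] "built" : (PP/NP)/S
        [6,7] "song" : S

YES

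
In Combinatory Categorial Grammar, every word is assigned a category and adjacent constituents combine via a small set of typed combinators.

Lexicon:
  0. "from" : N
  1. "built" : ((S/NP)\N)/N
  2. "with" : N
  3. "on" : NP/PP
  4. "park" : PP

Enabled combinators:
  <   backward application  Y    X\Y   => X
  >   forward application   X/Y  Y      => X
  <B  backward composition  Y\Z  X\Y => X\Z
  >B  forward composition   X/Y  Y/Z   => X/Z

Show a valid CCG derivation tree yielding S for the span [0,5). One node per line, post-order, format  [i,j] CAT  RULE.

[0,1] N  lex  "from"
[1,2] ((S/NP)\N)/N  lex  "built"
[2,3] N  lex  "with"
[1,3] (S/NP)\N  >  k=2
[0,3] S/NP  <  k=1
[3,4] NP/PP  lex  "on"
[4,5] PP  lex  "park"
[3,5] NP  >  k=4
[0,5] S  >  k=3

[0,5] S   >
  [0,3] S/NP   <
    [0,1] "from" : N
    [1,3] (S/NP)\N   >
      [1,2] "built" : ((S/NP)\N)/N
      [2,3] "with" : N
  [3,5] NP   >
    [3,4] "on" : NP/PP
    [4,5] "park" : PP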